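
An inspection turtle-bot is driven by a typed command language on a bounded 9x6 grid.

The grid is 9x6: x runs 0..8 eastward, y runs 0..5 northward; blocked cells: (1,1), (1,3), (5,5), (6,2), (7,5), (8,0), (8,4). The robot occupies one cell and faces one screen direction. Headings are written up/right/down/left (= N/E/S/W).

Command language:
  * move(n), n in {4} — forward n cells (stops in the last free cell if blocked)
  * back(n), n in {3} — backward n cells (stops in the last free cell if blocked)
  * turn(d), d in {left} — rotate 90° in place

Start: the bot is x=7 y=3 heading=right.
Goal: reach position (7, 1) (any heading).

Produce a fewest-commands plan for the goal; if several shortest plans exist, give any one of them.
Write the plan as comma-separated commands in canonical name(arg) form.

turn(left), move(4), back(3)

start: x=7 y=3 heading=right
[1] after turn(left): x=7 y=3 heading=up
[2] after move(4): x=7 y=4 heading=up
[3] after back(3): x=7 y=1 heading=up
minimal: 3 command(s), checked below 3.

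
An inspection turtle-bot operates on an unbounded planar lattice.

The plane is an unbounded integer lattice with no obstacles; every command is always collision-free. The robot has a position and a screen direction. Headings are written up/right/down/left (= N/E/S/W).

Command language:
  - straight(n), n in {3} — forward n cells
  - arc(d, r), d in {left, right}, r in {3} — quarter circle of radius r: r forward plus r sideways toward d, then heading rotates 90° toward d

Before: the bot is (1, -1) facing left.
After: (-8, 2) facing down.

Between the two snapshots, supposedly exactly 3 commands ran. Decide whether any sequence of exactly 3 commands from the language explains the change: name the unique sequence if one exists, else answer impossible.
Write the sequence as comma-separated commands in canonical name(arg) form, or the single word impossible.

key: cell and facing (now S) both changed — the 3 commands mix motion and turning
initial: (1, -1) facing left
[1] after arc(right, 3): (-2, 2) facing up
[2] after arc(left, 3): (-5, 5) facing left
[3] after arc(left, 3): (-8, 2) facing down
no rival 3-sequence matches.

arc(right, 3), arc(left, 3), arc(left, 3)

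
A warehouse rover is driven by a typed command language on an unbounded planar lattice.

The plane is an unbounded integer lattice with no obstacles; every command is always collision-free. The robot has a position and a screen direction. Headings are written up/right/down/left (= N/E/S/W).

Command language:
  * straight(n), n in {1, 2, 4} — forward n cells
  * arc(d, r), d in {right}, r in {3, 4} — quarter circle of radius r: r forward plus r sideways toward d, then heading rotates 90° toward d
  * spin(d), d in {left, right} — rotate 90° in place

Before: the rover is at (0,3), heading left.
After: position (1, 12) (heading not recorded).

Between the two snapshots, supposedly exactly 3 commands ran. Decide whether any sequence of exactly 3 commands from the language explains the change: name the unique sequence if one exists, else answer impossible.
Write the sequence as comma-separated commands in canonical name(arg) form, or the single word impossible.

key: running arc(right, 4) before arc(right, 3) would end elsewhere — order is forced
t0: at (0,3), heading left
t=1 arc(right, 3) ⇒ at (-3,6), heading up
t=2 straight(2) ⇒ at (-3,8), heading up
t=3 arc(right, 4) ⇒ at (1,12), heading right
no other 3-command option fits: unique.

arc(right, 3), straight(2), arc(right, 4)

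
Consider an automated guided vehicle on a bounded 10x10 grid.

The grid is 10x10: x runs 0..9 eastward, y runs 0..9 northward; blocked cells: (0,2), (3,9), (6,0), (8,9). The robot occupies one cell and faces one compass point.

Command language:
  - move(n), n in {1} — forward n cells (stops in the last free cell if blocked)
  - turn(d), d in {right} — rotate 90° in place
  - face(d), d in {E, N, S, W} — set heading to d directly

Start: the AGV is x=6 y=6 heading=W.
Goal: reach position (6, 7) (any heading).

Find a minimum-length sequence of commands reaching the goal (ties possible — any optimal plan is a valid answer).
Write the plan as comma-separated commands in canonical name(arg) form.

face(N), move(1)

begin: x=6 y=6 heading=W
t=1 face(N) ⇒ x=6 y=6 heading=N
t=2 move(1) ⇒ x=6 y=7 heading=N
shorter routes all fall short; 2 is best.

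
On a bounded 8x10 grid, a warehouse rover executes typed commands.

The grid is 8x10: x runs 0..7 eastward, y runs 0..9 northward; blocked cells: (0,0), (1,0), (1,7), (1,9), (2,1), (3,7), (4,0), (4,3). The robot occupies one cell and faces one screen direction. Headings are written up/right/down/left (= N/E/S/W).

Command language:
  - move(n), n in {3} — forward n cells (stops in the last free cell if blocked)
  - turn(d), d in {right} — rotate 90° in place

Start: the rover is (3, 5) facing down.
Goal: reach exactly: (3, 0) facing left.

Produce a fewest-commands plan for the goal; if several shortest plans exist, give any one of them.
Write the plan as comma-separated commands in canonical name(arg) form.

begin: (3, 5) facing down
t=1 move(3) ⇒ (3, 2) facing down
t=2 move(3) ⇒ (3, 0) facing down
t=3 turn(right) ⇒ (3, 0) facing left
no 2-step plan works, so 3 is optimal.

move(3), move(3), turn(right)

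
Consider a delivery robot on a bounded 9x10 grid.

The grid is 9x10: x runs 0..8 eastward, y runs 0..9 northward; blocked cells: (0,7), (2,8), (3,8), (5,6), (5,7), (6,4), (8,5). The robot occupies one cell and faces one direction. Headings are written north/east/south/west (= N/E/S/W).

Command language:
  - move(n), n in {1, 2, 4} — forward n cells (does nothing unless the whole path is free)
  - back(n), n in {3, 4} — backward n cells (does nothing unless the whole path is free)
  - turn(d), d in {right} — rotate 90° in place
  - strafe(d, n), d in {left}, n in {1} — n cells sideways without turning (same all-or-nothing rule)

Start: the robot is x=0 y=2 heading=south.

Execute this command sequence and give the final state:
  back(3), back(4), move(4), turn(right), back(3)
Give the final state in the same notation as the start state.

x=3 y=1 heading=west

from: x=0 y=2 heading=south
step 1 (back(3)): x=0 y=5 heading=south
step 2 (back(4)): x=0 y=5 heading=south
step 3 (move(4)): x=0 y=1 heading=south
step 4 (turn(right)): x=0 y=1 heading=west
step 5 (back(3)): x=3 y=1 heading=west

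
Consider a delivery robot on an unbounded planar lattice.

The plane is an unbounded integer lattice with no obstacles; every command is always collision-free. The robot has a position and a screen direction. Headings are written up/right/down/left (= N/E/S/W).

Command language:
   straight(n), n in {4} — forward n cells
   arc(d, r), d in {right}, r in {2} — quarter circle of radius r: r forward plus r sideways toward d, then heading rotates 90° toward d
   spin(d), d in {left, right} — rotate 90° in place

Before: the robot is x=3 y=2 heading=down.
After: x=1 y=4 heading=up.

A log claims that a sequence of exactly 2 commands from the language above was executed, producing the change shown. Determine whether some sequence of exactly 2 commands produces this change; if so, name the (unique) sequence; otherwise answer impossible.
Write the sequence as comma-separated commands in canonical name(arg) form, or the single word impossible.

key: position moved to (1,4) AND the heading swung to N — translation plus rotation needed
start: x=3 y=2 heading=down
t=1 spin(right) ⇒ x=3 y=2 heading=left
t=2 arc(right, 2) ⇒ x=1 y=4 heading=up
all 16 alternatives checked — unique.

spin(right), arc(right, 2)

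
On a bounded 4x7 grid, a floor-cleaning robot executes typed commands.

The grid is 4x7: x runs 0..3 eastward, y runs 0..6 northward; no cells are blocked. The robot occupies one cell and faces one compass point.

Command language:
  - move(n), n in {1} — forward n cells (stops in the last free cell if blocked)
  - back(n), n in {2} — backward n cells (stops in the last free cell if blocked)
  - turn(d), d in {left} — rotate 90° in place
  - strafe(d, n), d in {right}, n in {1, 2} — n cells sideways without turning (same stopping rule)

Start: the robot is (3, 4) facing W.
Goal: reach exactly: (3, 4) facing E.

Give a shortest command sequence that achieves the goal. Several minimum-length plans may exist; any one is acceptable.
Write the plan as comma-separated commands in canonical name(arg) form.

from: (3, 4) facing W
[1] after turn(left): (3, 4) facing S
[2] after turn(left): (3, 4) facing E
nothing shorter than 2 reaches the goal.

turn(left), turn(left)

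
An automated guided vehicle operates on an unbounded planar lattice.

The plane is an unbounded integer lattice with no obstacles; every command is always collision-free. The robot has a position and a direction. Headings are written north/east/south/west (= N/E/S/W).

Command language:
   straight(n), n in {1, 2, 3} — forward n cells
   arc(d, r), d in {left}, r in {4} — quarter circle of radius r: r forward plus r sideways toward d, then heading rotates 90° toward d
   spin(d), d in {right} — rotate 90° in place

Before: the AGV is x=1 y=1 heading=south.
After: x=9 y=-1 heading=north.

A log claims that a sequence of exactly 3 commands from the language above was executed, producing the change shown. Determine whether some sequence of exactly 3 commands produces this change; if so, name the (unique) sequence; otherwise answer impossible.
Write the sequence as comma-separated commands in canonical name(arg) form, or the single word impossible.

key: position moved to (9,-1) AND the heading swung to N — translation plus rotation needed
begin: x=1 y=1 heading=south
t=1 straight(2) ⇒ x=1 y=-1 heading=south
t=2 arc(left, 4) ⇒ x=5 y=-5 heading=east
t=3 arc(left, 4) ⇒ x=9 y=-1 heading=north
all 125 alternatives checked — unique.

straight(2), arc(left, 4), arc(left, 4)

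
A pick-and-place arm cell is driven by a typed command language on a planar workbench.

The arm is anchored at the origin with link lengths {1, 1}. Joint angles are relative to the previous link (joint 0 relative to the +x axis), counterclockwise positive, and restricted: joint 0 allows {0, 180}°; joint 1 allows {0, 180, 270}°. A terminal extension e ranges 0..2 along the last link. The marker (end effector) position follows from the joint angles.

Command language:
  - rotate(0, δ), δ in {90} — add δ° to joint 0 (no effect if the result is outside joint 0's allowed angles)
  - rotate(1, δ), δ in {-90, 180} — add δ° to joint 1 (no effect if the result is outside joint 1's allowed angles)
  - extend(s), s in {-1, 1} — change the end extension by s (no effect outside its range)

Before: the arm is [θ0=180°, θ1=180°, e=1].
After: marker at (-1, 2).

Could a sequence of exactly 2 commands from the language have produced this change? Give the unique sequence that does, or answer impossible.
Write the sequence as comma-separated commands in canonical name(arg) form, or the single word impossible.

rotate(1, 180), rotate(1, -90)

key: running rotate(1, -90) before rotate(1, 180) would end elsewhere — order is forced
begin: [θ0=180°, θ1=180°, e=1]
1. rotate(1, 180) → [θ0=180°, θ1=0°, e=1]
2. rotate(1, -90) → [θ0=180°, θ1=270°, e=1]
no other 2-command option fits: unique.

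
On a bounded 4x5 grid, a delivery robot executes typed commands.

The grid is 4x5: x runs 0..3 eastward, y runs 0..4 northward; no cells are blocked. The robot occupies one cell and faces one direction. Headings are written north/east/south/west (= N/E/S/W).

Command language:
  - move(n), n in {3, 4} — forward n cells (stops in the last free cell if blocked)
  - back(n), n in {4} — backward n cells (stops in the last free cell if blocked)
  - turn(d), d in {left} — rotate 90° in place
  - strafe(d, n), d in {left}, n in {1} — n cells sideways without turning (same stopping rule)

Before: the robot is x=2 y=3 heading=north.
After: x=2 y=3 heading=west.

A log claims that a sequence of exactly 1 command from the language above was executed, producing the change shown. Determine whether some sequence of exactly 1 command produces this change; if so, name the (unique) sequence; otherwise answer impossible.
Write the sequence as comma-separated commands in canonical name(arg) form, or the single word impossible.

key: parked at (2,3) the whole time — nothing moves the robot
initial: x=2 y=3 heading=north
step 1 (turn(left)): x=2 y=3 heading=west
no rival 1-sequence matches.

turn(left)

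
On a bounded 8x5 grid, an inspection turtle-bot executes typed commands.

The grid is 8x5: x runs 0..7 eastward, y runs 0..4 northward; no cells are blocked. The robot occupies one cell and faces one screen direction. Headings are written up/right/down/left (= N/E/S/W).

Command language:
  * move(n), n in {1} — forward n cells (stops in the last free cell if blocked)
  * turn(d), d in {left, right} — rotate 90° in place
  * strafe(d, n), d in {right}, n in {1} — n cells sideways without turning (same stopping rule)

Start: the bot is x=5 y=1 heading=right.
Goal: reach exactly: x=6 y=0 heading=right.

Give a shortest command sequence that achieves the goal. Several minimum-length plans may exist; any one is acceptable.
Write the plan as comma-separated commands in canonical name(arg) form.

from: x=5 y=1 heading=right
[1] after move(1): x=6 y=1 heading=right
[2] after strafe(right, 1): x=6 y=0 heading=right
nothing shorter than 2 reaches the goal.

move(1), strafe(right, 1)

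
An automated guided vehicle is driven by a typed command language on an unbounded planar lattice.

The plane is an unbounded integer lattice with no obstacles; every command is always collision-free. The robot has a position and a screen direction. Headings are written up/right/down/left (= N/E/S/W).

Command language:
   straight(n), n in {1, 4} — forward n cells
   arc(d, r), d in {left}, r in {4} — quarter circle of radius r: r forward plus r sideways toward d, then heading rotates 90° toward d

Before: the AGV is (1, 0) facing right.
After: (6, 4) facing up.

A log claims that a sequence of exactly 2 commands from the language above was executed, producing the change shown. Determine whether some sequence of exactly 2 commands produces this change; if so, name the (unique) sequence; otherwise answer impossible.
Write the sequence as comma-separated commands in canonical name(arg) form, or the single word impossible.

key: position moved to (6,4) AND the heading swung to N — translation plus rotation needed
from: (1, 0) facing right
t=1 straight(1) ⇒ (2, 0) facing right
t=2 arc(left, 4) ⇒ (6, 4) facing up
no other 2-command option fits: unique.

straight(1), arc(left, 4)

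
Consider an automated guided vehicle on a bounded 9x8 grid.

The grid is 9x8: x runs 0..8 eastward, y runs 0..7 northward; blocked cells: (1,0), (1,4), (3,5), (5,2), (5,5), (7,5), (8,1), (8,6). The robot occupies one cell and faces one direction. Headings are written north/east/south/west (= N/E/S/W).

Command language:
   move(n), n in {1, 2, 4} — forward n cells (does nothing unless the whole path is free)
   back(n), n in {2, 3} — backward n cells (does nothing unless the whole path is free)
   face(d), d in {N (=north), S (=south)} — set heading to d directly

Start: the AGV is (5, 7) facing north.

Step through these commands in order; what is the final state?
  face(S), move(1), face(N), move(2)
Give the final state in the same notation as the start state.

t0: (5, 7) facing north
t=1 face(S) ⇒ (5, 7) facing south
t=2 move(1) ⇒ (5, 6) facing south
t=3 face(N) ⇒ (5, 6) facing north
t=4 move(2) ⇒ (5, 6) facing north

(5, 6) facing north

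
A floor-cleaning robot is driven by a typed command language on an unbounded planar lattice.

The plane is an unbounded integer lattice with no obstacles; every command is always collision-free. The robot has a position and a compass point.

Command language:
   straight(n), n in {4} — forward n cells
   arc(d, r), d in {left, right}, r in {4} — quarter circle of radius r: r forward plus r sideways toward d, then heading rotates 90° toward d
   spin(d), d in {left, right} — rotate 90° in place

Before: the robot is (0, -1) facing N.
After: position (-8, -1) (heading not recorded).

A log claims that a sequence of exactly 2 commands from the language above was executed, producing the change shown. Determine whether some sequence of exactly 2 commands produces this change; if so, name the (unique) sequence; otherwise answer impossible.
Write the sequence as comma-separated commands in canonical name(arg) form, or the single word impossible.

arc(left, 4), arc(left, 4)

start: (0, -1) facing N
step 1 (arc(left, 4)): (-4, 3) facing W
step 2 (arc(left, 4)): (-8, -1) facing S
no rival 2-sequence matches.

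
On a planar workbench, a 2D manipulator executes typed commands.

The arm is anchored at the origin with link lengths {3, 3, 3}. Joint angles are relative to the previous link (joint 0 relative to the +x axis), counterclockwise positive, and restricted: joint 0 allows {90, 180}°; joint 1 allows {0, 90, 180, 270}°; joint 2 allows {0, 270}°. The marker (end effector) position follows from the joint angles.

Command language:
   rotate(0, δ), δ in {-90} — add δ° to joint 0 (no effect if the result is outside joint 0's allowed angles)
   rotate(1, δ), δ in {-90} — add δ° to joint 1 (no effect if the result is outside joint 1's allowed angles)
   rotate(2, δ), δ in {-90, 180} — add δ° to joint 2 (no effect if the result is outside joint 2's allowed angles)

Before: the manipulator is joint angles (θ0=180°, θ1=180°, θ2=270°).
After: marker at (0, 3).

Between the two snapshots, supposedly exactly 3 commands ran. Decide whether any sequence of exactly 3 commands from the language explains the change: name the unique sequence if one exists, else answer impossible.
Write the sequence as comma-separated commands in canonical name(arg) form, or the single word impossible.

rotate(1, -90), rotate(1, -90), rotate(1, -90)

from: joint angles (θ0=180°, θ1=180°, θ2=270°)
t=1 rotate(1, -90) ⇒ joint angles (θ0=180°, θ1=90°, θ2=270°)
t=2 rotate(1, -90) ⇒ joint angles (θ0=180°, θ1=0°, θ2=270°)
t=3 rotate(1, -90) ⇒ joint angles (θ0=180°, θ1=270°, θ2=270°)
all 64 alternatives checked — unique.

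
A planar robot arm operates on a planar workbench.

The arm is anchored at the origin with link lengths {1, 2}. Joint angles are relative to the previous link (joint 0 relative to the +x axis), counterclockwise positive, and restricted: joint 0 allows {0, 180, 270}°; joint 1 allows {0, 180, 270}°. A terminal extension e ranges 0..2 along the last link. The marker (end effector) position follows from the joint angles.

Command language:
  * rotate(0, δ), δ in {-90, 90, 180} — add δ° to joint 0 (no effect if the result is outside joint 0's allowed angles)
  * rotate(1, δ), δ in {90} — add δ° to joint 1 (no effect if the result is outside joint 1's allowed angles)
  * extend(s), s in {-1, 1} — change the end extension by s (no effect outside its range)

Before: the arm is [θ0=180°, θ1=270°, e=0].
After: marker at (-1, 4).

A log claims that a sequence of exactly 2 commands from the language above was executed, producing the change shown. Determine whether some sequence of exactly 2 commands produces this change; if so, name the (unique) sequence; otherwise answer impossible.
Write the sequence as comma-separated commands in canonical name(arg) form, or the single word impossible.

from: [θ0=180°, θ1=270°, e=0]
step 1 (extend(1)): [θ0=180°, θ1=270°, e=1]
step 2 (extend(1)): [θ0=180°, θ1=270°, e=2]
no rival 2-sequence matches.

extend(1), extend(1)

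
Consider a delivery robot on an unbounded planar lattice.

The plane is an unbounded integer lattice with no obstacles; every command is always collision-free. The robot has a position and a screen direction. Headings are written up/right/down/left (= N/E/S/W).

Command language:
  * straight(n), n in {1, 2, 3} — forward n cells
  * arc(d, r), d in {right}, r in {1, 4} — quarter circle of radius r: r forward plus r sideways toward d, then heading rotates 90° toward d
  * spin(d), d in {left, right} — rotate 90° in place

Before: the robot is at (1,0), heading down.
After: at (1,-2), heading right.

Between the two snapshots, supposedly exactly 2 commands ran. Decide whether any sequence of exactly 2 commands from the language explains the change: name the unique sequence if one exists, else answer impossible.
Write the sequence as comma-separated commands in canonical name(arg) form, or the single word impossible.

key: position moved to (1,-2) AND the heading swung to E — translation plus rotation needed
from: at (1,0), heading down
step 1 (straight(2)): at (1,-2), heading down
step 2 (spin(left)): at (1,-2), heading right
all 49 alternatives checked — unique.

straight(2), spin(left)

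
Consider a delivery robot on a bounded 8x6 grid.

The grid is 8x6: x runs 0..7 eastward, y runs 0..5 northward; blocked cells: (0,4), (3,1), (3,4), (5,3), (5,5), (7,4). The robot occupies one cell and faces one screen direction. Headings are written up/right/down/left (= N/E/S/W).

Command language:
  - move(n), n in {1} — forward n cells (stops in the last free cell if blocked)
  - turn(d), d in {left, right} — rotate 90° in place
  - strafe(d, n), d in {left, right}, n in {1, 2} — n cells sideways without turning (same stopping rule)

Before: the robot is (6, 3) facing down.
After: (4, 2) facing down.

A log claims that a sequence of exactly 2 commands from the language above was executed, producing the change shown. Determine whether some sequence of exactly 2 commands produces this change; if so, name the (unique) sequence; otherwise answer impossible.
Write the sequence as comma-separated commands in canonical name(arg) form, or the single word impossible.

move(1), strafe(right, 2)

key: running strafe(right, 2) before move(1) would end elsewhere — order is forced
begin: (6, 3) facing down
step 1 (move(1)): (6, 2) facing down
step 2 (strafe(right, 2)): (4, 2) facing down
no rival 2-sequence matches.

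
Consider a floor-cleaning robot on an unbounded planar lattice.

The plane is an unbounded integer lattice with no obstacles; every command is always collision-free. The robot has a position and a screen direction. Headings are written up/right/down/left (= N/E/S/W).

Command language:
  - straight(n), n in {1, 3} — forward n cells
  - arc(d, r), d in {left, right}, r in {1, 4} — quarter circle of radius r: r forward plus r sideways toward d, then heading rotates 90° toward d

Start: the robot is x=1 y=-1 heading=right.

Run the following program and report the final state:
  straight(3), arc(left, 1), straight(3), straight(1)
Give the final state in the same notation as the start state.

initial: x=1 y=-1 heading=right
1. straight(3) → x=4 y=-1 heading=right
2. arc(left, 1) → x=5 y=0 heading=up
3. straight(3) → x=5 y=3 heading=up
4. straight(1) → x=5 y=4 heading=up

x=5 y=4 heading=up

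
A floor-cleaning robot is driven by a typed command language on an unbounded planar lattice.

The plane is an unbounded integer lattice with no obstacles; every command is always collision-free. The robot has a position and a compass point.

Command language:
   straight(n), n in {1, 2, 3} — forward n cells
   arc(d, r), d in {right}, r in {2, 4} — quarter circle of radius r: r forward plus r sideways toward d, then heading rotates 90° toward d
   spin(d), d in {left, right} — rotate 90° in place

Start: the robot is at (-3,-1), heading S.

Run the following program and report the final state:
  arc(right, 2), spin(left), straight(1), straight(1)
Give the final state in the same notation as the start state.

at (-5,-5), heading S

start: at (-3,-1), heading S
1. arc(right, 2) → at (-5,-3), heading W
2. spin(left) → at (-5,-3), heading S
3. straight(1) → at (-5,-4), heading S
4. straight(1) → at (-5,-5), heading S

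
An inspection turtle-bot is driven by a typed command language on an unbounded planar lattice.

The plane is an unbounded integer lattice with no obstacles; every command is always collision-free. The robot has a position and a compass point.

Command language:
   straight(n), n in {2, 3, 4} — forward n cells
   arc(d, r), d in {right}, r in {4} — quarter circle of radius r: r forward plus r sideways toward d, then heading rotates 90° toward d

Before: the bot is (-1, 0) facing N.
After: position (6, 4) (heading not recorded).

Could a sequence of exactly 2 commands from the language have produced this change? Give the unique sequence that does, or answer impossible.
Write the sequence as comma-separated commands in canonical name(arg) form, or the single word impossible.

arc(right, 4), straight(3)

key: order matters: swapping arc(right, 4) and straight(3) lands elsewhere
initial: (-1, 0) facing N
1. arc(right, 4) → (3, 4) facing E
2. straight(3) → (6, 4) facing E
uniquely the one of 16 2-step routes that fits.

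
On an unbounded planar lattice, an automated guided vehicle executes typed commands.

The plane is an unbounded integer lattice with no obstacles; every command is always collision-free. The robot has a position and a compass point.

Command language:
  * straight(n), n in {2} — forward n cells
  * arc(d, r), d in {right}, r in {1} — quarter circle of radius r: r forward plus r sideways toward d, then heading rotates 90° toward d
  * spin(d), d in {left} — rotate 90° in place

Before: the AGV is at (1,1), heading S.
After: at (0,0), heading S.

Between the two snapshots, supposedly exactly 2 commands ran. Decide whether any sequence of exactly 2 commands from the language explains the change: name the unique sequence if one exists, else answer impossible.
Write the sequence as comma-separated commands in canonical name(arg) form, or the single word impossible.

key: running spin(left) before arc(right, 1) would end elsewhere — order is forced
from: at (1,1), heading S
step 1 (arc(right, 1)): at (0,0), heading W
step 2 (spin(left)): at (0,0), heading S
no other 2-command option fits: unique.

arc(right, 1), spin(left)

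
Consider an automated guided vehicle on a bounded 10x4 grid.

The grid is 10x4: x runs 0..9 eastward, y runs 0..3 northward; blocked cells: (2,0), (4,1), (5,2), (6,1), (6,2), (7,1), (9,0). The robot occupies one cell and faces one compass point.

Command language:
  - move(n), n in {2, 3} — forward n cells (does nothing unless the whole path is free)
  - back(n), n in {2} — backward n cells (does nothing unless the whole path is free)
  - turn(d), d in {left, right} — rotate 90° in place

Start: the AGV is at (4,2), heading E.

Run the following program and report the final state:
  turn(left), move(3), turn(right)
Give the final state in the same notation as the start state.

at (4,2), heading E

initial: at (4,2), heading E
step 1 (turn(left)): at (4,2), heading N
step 2 (move(3)): at (4,2), heading N
step 3 (turn(right)): at (4,2), heading E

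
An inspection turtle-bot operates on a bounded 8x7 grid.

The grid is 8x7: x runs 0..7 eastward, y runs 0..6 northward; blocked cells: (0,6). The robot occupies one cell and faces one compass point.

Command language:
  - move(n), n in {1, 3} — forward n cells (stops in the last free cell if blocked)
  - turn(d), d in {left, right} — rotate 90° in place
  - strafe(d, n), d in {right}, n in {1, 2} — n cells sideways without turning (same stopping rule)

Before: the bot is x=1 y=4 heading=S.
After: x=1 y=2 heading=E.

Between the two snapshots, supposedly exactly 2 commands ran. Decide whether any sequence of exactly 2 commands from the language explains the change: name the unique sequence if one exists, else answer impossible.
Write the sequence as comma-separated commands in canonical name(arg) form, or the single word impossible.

turn(left), strafe(right, 2)

key: running strafe(right, 2) before turn(left) would end elsewhere — order is forced
t0: x=1 y=4 heading=S
t=1 turn(left) ⇒ x=1 y=4 heading=E
t=2 strafe(right, 2) ⇒ x=1 y=2 heading=E
all 36 alternatives checked — unique.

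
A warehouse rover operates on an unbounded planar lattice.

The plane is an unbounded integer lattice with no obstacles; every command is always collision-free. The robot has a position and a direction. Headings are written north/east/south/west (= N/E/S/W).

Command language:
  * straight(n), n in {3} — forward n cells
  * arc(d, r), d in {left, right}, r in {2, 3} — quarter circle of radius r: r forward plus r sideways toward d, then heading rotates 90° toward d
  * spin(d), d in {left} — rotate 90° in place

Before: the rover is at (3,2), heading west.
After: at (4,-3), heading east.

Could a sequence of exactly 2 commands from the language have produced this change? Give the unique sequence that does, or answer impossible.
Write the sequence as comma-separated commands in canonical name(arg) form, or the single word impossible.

key: order matters: swapping arc(left, 2) and arc(left, 3) lands elsewhere
initial: at (3,2), heading west
[1] after arc(left, 2): at (1,0), heading south
[2] after arc(left, 3): at (4,-3), heading east
all 36 alternatives checked — unique.

arc(left, 2), arc(left, 3)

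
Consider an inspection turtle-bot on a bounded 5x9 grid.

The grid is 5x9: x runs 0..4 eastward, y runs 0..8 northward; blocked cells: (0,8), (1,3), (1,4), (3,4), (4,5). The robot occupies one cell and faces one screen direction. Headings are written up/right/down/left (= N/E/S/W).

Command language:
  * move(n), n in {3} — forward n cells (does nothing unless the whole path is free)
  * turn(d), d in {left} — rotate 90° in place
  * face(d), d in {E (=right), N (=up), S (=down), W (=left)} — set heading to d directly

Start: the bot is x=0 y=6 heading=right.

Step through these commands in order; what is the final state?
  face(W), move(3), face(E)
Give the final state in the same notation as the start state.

from: x=0 y=6 heading=right
step 1 (face(W)): x=0 y=6 heading=left
step 2 (move(3)): x=0 y=6 heading=left
step 3 (face(E)): x=0 y=6 heading=right

x=0 y=6 heading=right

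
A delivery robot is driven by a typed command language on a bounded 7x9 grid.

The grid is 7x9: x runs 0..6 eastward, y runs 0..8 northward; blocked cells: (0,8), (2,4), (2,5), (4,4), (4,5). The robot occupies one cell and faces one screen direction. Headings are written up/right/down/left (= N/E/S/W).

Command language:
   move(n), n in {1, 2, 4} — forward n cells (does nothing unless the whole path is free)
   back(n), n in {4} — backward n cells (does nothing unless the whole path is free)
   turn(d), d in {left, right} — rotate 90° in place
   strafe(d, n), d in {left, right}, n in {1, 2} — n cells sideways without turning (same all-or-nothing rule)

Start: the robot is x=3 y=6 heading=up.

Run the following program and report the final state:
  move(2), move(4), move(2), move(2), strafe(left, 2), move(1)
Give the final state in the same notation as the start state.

x=1 y=8 heading=up

from: x=3 y=6 heading=up
[1] after move(2): x=3 y=8 heading=up
[2] after move(4): x=3 y=8 heading=up
[3] after move(2): x=3 y=8 heading=up
[4] after move(2): x=3 y=8 heading=up
[5] after strafe(left, 2): x=1 y=8 heading=up
[6] after move(1): x=1 y=8 heading=up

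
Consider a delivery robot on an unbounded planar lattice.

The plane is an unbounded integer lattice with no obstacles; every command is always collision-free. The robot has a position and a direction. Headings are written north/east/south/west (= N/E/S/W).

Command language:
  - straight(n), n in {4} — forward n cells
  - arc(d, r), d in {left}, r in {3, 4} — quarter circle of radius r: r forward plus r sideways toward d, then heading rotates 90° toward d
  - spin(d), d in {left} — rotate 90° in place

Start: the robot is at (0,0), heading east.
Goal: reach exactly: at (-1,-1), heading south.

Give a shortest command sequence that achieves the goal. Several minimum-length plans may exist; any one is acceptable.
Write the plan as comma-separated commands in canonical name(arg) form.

from: at (0,0), heading east
t=1 arc(left, 3) ⇒ at (3,3), heading north
t=2 spin(left) ⇒ at (3,3), heading west
t=3 arc(left, 4) ⇒ at (-1,-1), heading south
nothing shorter than 3 reaches the goal.

arc(left, 3), spin(left), arc(left, 4)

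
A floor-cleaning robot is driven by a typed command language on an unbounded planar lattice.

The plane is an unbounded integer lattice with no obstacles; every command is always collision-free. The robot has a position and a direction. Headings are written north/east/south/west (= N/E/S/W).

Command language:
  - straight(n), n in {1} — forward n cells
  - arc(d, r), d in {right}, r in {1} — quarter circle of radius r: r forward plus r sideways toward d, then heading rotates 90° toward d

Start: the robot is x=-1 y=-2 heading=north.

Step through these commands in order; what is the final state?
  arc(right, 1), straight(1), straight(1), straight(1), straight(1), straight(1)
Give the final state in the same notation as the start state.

x=5 y=-1 heading=east

start: x=-1 y=-2 heading=north
step 1 (arc(right, 1)): x=0 y=-1 heading=east
step 2 (straight(1)): x=1 y=-1 heading=east
step 3 (straight(1)): x=2 y=-1 heading=east
step 4 (straight(1)): x=3 y=-1 heading=east
step 5 (straight(1)): x=4 y=-1 heading=east
step 6 (straight(1)): x=5 y=-1 heading=east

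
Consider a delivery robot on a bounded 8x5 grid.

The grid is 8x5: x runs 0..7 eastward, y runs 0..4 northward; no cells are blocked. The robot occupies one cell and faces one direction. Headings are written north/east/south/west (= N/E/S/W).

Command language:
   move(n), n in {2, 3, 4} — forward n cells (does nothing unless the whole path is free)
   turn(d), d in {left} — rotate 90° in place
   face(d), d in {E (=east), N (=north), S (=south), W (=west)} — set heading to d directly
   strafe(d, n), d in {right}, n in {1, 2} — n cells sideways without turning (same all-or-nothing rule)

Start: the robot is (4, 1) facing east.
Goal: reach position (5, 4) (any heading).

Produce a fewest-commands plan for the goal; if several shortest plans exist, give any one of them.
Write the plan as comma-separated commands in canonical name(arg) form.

face(N), move(3), strafe(right, 1)

start: (4, 1) facing east
[1] after face(N): (4, 1) facing north
[2] after move(3): (4, 4) facing north
[3] after strafe(right, 1): (5, 4) facing north
nothing shorter than 3 reaches the goal.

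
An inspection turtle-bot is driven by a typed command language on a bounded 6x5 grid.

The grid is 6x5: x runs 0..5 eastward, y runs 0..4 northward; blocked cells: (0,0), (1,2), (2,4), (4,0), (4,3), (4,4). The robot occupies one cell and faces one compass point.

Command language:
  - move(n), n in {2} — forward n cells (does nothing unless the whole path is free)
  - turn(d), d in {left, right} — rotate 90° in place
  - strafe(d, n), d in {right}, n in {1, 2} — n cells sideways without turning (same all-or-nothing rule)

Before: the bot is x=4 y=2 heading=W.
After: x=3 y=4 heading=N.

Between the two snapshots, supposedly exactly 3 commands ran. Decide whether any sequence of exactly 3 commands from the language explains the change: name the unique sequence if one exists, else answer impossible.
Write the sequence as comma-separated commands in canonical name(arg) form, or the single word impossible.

impossible

every 3-command combo misses the target.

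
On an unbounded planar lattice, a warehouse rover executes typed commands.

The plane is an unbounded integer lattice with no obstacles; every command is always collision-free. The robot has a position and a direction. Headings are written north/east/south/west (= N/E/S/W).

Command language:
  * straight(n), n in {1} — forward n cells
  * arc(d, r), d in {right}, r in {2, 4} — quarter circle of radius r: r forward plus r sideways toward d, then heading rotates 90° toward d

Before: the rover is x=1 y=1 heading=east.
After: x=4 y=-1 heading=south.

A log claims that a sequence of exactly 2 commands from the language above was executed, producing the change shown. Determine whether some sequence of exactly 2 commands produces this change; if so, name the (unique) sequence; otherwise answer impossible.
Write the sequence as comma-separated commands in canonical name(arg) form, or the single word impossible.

straight(1), arc(right, 2)

key: running arc(right, 2) before straight(1) would end elsewhere — order is forced
start: x=1 y=1 heading=east
[1] after straight(1): x=2 y=1 heading=east
[2] after arc(right, 2): x=4 y=-1 heading=south
no rival 2-sequence matches.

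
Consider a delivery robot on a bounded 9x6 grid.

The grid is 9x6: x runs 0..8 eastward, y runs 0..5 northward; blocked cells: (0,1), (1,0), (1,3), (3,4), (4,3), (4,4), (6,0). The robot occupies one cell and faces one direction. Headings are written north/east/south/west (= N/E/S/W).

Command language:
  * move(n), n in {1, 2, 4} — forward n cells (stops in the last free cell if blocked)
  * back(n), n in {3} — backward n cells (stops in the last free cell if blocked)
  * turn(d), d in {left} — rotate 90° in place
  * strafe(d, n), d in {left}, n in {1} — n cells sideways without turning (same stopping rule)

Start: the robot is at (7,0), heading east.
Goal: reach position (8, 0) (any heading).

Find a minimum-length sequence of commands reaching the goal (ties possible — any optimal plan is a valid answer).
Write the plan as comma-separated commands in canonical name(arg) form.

from: at (7,0), heading east
step 1 (move(2)): at (8,0), heading east
shorter routes all fall short; 1 is best.

move(2)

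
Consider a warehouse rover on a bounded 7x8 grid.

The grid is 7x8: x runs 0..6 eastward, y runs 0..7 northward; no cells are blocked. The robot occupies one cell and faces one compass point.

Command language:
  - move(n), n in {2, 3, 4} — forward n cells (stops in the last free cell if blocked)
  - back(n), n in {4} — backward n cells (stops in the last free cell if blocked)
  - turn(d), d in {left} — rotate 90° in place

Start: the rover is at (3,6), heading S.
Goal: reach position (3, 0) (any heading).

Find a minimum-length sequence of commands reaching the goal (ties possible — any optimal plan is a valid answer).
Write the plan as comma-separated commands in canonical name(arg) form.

move(2), move(4)

start: at (3,6), heading S
1. move(2) → at (3,4), heading S
2. move(4) → at (3,0), heading S
minimal: 2 command(s), checked below 2.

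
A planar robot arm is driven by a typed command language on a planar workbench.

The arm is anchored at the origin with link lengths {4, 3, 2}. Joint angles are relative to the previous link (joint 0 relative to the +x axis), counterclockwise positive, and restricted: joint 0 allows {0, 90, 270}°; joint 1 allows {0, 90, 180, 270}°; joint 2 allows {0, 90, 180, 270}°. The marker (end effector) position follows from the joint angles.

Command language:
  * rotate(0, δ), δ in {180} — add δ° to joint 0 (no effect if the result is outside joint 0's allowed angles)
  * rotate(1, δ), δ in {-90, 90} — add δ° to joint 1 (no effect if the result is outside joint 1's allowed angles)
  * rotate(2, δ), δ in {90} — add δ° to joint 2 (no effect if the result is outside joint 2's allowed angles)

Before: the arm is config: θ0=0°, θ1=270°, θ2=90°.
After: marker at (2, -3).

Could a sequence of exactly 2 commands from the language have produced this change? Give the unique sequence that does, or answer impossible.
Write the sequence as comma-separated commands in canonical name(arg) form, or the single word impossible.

begin: config: θ0=0°, θ1=270°, θ2=90°
step 1 (rotate(2, 90)): config: θ0=0°, θ1=270°, θ2=180°
step 2 (rotate(2, 90)): config: θ0=0°, θ1=270°, θ2=270°
no other 2-command option fits: unique.

rotate(2, 90), rotate(2, 90)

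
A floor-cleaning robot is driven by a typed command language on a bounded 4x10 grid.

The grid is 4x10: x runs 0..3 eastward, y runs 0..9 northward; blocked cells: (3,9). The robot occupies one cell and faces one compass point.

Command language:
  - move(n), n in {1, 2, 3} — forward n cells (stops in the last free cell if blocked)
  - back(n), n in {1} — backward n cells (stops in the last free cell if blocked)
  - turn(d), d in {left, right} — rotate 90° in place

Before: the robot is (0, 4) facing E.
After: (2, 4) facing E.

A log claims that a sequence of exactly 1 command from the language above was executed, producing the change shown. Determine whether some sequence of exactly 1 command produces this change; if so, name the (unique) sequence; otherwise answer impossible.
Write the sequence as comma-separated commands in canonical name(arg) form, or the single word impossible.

key: heading stays E — the single command does not turn
t0: (0, 4) facing E
step 1 (move(2)): (2, 4) facing E
uniquely the one of 6 1-step routes that fits.

move(2)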